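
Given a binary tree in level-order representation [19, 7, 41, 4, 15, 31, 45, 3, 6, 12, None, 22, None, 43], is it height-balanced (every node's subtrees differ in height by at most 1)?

Tree (level-order array): [19, 7, 41, 4, 15, 31, 45, 3, 6, 12, None, 22, None, 43]
Definition: a tree is height-balanced if, at every node, |h(left) - h(right)| <= 1 (empty subtree has height -1).
Bottom-up per-node check:
  node 3: h_left=-1, h_right=-1, diff=0 [OK], height=0
  node 6: h_left=-1, h_right=-1, diff=0 [OK], height=0
  node 4: h_left=0, h_right=0, diff=0 [OK], height=1
  node 12: h_left=-1, h_right=-1, diff=0 [OK], height=0
  node 15: h_left=0, h_right=-1, diff=1 [OK], height=1
  node 7: h_left=1, h_right=1, diff=0 [OK], height=2
  node 22: h_left=-1, h_right=-1, diff=0 [OK], height=0
  node 31: h_left=0, h_right=-1, diff=1 [OK], height=1
  node 43: h_left=-1, h_right=-1, diff=0 [OK], height=0
  node 45: h_left=0, h_right=-1, diff=1 [OK], height=1
  node 41: h_left=1, h_right=1, diff=0 [OK], height=2
  node 19: h_left=2, h_right=2, diff=0 [OK], height=3
All nodes satisfy the balance condition.
Result: Balanced


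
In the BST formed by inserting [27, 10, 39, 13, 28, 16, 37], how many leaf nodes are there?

Tree built from: [27, 10, 39, 13, 28, 16, 37]
Tree (level-order array): [27, 10, 39, None, 13, 28, None, None, 16, None, 37]
Rule: A leaf has 0 children.
Per-node child counts:
  node 27: 2 child(ren)
  node 10: 1 child(ren)
  node 13: 1 child(ren)
  node 16: 0 child(ren)
  node 39: 1 child(ren)
  node 28: 1 child(ren)
  node 37: 0 child(ren)
Matching nodes: [16, 37]
Count of leaf nodes: 2


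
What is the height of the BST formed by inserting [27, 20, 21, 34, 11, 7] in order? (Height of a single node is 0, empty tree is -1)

Insertion order: [27, 20, 21, 34, 11, 7]
Tree (level-order array): [27, 20, 34, 11, 21, None, None, 7]
Compute height bottom-up (empty subtree = -1):
  height(7) = 1 + max(-1, -1) = 0
  height(11) = 1 + max(0, -1) = 1
  height(21) = 1 + max(-1, -1) = 0
  height(20) = 1 + max(1, 0) = 2
  height(34) = 1 + max(-1, -1) = 0
  height(27) = 1 + max(2, 0) = 3
Height = 3


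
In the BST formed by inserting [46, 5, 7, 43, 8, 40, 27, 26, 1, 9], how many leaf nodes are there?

Tree built from: [46, 5, 7, 43, 8, 40, 27, 26, 1, 9]
Tree (level-order array): [46, 5, None, 1, 7, None, None, None, 43, 8, None, None, 40, 27, None, 26, None, 9]
Rule: A leaf has 0 children.
Per-node child counts:
  node 46: 1 child(ren)
  node 5: 2 child(ren)
  node 1: 0 child(ren)
  node 7: 1 child(ren)
  node 43: 1 child(ren)
  node 8: 1 child(ren)
  node 40: 1 child(ren)
  node 27: 1 child(ren)
  node 26: 1 child(ren)
  node 9: 0 child(ren)
Matching nodes: [1, 9]
Count of leaf nodes: 2


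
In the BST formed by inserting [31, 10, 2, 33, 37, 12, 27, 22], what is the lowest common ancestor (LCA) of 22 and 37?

Tree insertion order: [31, 10, 2, 33, 37, 12, 27, 22]
Tree (level-order array): [31, 10, 33, 2, 12, None, 37, None, None, None, 27, None, None, 22]
In a BST, the LCA of p=22, q=37 is the first node v on the
root-to-leaf path with p <= v <= q (go left if both < v, right if both > v).
Walk from root:
  at 31: 22 <= 31 <= 37, this is the LCA
LCA = 31


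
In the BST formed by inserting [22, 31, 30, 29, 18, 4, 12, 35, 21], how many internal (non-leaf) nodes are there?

Tree built from: [22, 31, 30, 29, 18, 4, 12, 35, 21]
Tree (level-order array): [22, 18, 31, 4, 21, 30, 35, None, 12, None, None, 29]
Rule: An internal node has at least one child.
Per-node child counts:
  node 22: 2 child(ren)
  node 18: 2 child(ren)
  node 4: 1 child(ren)
  node 12: 0 child(ren)
  node 21: 0 child(ren)
  node 31: 2 child(ren)
  node 30: 1 child(ren)
  node 29: 0 child(ren)
  node 35: 0 child(ren)
Matching nodes: [22, 18, 4, 31, 30]
Count of internal (non-leaf) nodes: 5


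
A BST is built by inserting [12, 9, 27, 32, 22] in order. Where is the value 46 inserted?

Starting tree (level order): [12, 9, 27, None, None, 22, 32]
Insertion path: 12 -> 27 -> 32
Result: insert 46 as right child of 32
Final tree (level order): [12, 9, 27, None, None, 22, 32, None, None, None, 46]


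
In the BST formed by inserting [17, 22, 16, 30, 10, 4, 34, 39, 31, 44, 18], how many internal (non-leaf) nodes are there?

Tree built from: [17, 22, 16, 30, 10, 4, 34, 39, 31, 44, 18]
Tree (level-order array): [17, 16, 22, 10, None, 18, 30, 4, None, None, None, None, 34, None, None, 31, 39, None, None, None, 44]
Rule: An internal node has at least one child.
Per-node child counts:
  node 17: 2 child(ren)
  node 16: 1 child(ren)
  node 10: 1 child(ren)
  node 4: 0 child(ren)
  node 22: 2 child(ren)
  node 18: 0 child(ren)
  node 30: 1 child(ren)
  node 34: 2 child(ren)
  node 31: 0 child(ren)
  node 39: 1 child(ren)
  node 44: 0 child(ren)
Matching nodes: [17, 16, 10, 22, 30, 34, 39]
Count of internal (non-leaf) nodes: 7


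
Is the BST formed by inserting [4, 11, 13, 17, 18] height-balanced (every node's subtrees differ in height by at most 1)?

Tree (level-order array): [4, None, 11, None, 13, None, 17, None, 18]
Definition: a tree is height-balanced if, at every node, |h(left) - h(right)| <= 1 (empty subtree has height -1).
Bottom-up per-node check:
  node 18: h_left=-1, h_right=-1, diff=0 [OK], height=0
  node 17: h_left=-1, h_right=0, diff=1 [OK], height=1
  node 13: h_left=-1, h_right=1, diff=2 [FAIL (|-1-1|=2 > 1)], height=2
  node 11: h_left=-1, h_right=2, diff=3 [FAIL (|-1-2|=3 > 1)], height=3
  node 4: h_left=-1, h_right=3, diff=4 [FAIL (|-1-3|=4 > 1)], height=4
Node 13 violates the condition: |-1 - 1| = 2 > 1.
Result: Not balanced


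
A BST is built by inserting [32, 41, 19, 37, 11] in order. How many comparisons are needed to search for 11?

Search path for 11: 32 -> 19 -> 11
Found: True
Comparisons: 3


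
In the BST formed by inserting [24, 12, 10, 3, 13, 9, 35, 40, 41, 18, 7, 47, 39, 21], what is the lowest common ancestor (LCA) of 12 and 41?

Tree insertion order: [24, 12, 10, 3, 13, 9, 35, 40, 41, 18, 7, 47, 39, 21]
Tree (level-order array): [24, 12, 35, 10, 13, None, 40, 3, None, None, 18, 39, 41, None, 9, None, 21, None, None, None, 47, 7]
In a BST, the LCA of p=12, q=41 is the first node v on the
root-to-leaf path with p <= v <= q (go left if both < v, right if both > v).
Walk from root:
  at 24: 12 <= 24 <= 41, this is the LCA
LCA = 24


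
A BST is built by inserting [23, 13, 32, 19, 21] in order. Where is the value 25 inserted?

Starting tree (level order): [23, 13, 32, None, 19, None, None, None, 21]
Insertion path: 23 -> 32
Result: insert 25 as left child of 32
Final tree (level order): [23, 13, 32, None, 19, 25, None, None, 21]


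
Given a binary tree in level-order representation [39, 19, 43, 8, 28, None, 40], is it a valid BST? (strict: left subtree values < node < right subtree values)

Level-order array: [39, 19, 43, 8, 28, None, 40]
Validate using subtree bounds (lo, hi): at each node, require lo < value < hi,
then recurse left with hi=value and right with lo=value.
Preorder trace (stopping at first violation):
  at node 39 with bounds (-inf, +inf): OK
  at node 19 with bounds (-inf, 39): OK
  at node 8 with bounds (-inf, 19): OK
  at node 28 with bounds (19, 39): OK
  at node 43 with bounds (39, +inf): OK
  at node 40 with bounds (43, +inf): VIOLATION
Node 40 violates its bound: not (43 < 40 < +inf).
Result: Not a valid BST


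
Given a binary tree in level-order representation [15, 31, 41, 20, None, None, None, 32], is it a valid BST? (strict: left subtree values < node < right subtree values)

Level-order array: [15, 31, 41, 20, None, None, None, 32]
Validate using subtree bounds (lo, hi): at each node, require lo < value < hi,
then recurse left with hi=value and right with lo=value.
Preorder trace (stopping at first violation):
  at node 15 with bounds (-inf, +inf): OK
  at node 31 with bounds (-inf, 15): VIOLATION
Node 31 violates its bound: not (-inf < 31 < 15).
Result: Not a valid BST


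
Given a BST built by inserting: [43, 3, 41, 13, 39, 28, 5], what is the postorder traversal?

Tree insertion order: [43, 3, 41, 13, 39, 28, 5]
Tree (level-order array): [43, 3, None, None, 41, 13, None, 5, 39, None, None, 28]
Postorder traversal: [5, 28, 39, 13, 41, 3, 43]


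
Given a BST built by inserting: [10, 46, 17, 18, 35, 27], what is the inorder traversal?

Tree insertion order: [10, 46, 17, 18, 35, 27]
Tree (level-order array): [10, None, 46, 17, None, None, 18, None, 35, 27]
Inorder traversal: [10, 17, 18, 27, 35, 46]


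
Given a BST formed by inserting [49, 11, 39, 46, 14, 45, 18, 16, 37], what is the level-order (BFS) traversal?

Tree insertion order: [49, 11, 39, 46, 14, 45, 18, 16, 37]
Tree (level-order array): [49, 11, None, None, 39, 14, 46, None, 18, 45, None, 16, 37]
BFS from the root, enqueuing left then right child of each popped node:
  queue [49] -> pop 49, enqueue [11], visited so far: [49]
  queue [11] -> pop 11, enqueue [39], visited so far: [49, 11]
  queue [39] -> pop 39, enqueue [14, 46], visited so far: [49, 11, 39]
  queue [14, 46] -> pop 14, enqueue [18], visited so far: [49, 11, 39, 14]
  queue [46, 18] -> pop 46, enqueue [45], visited so far: [49, 11, 39, 14, 46]
  queue [18, 45] -> pop 18, enqueue [16, 37], visited so far: [49, 11, 39, 14, 46, 18]
  queue [45, 16, 37] -> pop 45, enqueue [none], visited so far: [49, 11, 39, 14, 46, 18, 45]
  queue [16, 37] -> pop 16, enqueue [none], visited so far: [49, 11, 39, 14, 46, 18, 45, 16]
  queue [37] -> pop 37, enqueue [none], visited so far: [49, 11, 39, 14, 46, 18, 45, 16, 37]
Result: [49, 11, 39, 14, 46, 18, 45, 16, 37]


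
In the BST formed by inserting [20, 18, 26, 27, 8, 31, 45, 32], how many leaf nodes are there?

Tree built from: [20, 18, 26, 27, 8, 31, 45, 32]
Tree (level-order array): [20, 18, 26, 8, None, None, 27, None, None, None, 31, None, 45, 32]
Rule: A leaf has 0 children.
Per-node child counts:
  node 20: 2 child(ren)
  node 18: 1 child(ren)
  node 8: 0 child(ren)
  node 26: 1 child(ren)
  node 27: 1 child(ren)
  node 31: 1 child(ren)
  node 45: 1 child(ren)
  node 32: 0 child(ren)
Matching nodes: [8, 32]
Count of leaf nodes: 2


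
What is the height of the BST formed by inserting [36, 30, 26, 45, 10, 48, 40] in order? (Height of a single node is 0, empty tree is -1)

Insertion order: [36, 30, 26, 45, 10, 48, 40]
Tree (level-order array): [36, 30, 45, 26, None, 40, 48, 10]
Compute height bottom-up (empty subtree = -1):
  height(10) = 1 + max(-1, -1) = 0
  height(26) = 1 + max(0, -1) = 1
  height(30) = 1 + max(1, -1) = 2
  height(40) = 1 + max(-1, -1) = 0
  height(48) = 1 + max(-1, -1) = 0
  height(45) = 1 + max(0, 0) = 1
  height(36) = 1 + max(2, 1) = 3
Height = 3


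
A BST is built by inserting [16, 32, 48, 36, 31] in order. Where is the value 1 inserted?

Starting tree (level order): [16, None, 32, 31, 48, None, None, 36]
Insertion path: 16
Result: insert 1 as left child of 16
Final tree (level order): [16, 1, 32, None, None, 31, 48, None, None, 36]


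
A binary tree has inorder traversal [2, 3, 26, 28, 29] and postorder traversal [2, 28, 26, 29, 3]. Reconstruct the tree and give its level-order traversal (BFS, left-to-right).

Inorder:   [2, 3, 26, 28, 29]
Postorder: [2, 28, 26, 29, 3]
Algorithm: postorder visits root last, so walk postorder right-to-left;
each value is the root of the current inorder slice — split it at that
value, recurse on the right subtree first, then the left.
Recursive splits:
  root=3; inorder splits into left=[2], right=[26, 28, 29]
  root=29; inorder splits into left=[26, 28], right=[]
  root=26; inorder splits into left=[], right=[28]
  root=28; inorder splits into left=[], right=[]
  root=2; inorder splits into left=[], right=[]
Reconstructed level-order: [3, 2, 29, 26, 28]


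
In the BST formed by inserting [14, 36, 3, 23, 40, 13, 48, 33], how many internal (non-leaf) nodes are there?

Tree built from: [14, 36, 3, 23, 40, 13, 48, 33]
Tree (level-order array): [14, 3, 36, None, 13, 23, 40, None, None, None, 33, None, 48]
Rule: An internal node has at least one child.
Per-node child counts:
  node 14: 2 child(ren)
  node 3: 1 child(ren)
  node 13: 0 child(ren)
  node 36: 2 child(ren)
  node 23: 1 child(ren)
  node 33: 0 child(ren)
  node 40: 1 child(ren)
  node 48: 0 child(ren)
Matching nodes: [14, 3, 36, 23, 40]
Count of internal (non-leaf) nodes: 5


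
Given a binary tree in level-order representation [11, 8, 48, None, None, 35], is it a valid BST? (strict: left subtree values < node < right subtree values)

Level-order array: [11, 8, 48, None, None, 35]
Validate using subtree bounds (lo, hi): at each node, require lo < value < hi,
then recurse left with hi=value and right with lo=value.
Preorder trace (stopping at first violation):
  at node 11 with bounds (-inf, +inf): OK
  at node 8 with bounds (-inf, 11): OK
  at node 48 with bounds (11, +inf): OK
  at node 35 with bounds (11, 48): OK
No violation found at any node.
Result: Valid BST


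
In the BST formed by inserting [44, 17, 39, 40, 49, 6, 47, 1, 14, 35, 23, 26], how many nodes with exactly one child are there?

Tree built from: [44, 17, 39, 40, 49, 6, 47, 1, 14, 35, 23, 26]
Tree (level-order array): [44, 17, 49, 6, 39, 47, None, 1, 14, 35, 40, None, None, None, None, None, None, 23, None, None, None, None, 26]
Rule: These are nodes with exactly 1 non-null child.
Per-node child counts:
  node 44: 2 child(ren)
  node 17: 2 child(ren)
  node 6: 2 child(ren)
  node 1: 0 child(ren)
  node 14: 0 child(ren)
  node 39: 2 child(ren)
  node 35: 1 child(ren)
  node 23: 1 child(ren)
  node 26: 0 child(ren)
  node 40: 0 child(ren)
  node 49: 1 child(ren)
  node 47: 0 child(ren)
Matching nodes: [35, 23, 49]
Count of nodes with exactly one child: 3


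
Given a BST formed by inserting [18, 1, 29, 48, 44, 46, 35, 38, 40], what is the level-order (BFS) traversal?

Tree insertion order: [18, 1, 29, 48, 44, 46, 35, 38, 40]
Tree (level-order array): [18, 1, 29, None, None, None, 48, 44, None, 35, 46, None, 38, None, None, None, 40]
BFS from the root, enqueuing left then right child of each popped node:
  queue [18] -> pop 18, enqueue [1, 29], visited so far: [18]
  queue [1, 29] -> pop 1, enqueue [none], visited so far: [18, 1]
  queue [29] -> pop 29, enqueue [48], visited so far: [18, 1, 29]
  queue [48] -> pop 48, enqueue [44], visited so far: [18, 1, 29, 48]
  queue [44] -> pop 44, enqueue [35, 46], visited so far: [18, 1, 29, 48, 44]
  queue [35, 46] -> pop 35, enqueue [38], visited so far: [18, 1, 29, 48, 44, 35]
  queue [46, 38] -> pop 46, enqueue [none], visited so far: [18, 1, 29, 48, 44, 35, 46]
  queue [38] -> pop 38, enqueue [40], visited so far: [18, 1, 29, 48, 44, 35, 46, 38]
  queue [40] -> pop 40, enqueue [none], visited so far: [18, 1, 29, 48, 44, 35, 46, 38, 40]
Result: [18, 1, 29, 48, 44, 35, 46, 38, 40]


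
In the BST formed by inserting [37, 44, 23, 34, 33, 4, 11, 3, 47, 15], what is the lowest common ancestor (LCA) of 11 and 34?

Tree insertion order: [37, 44, 23, 34, 33, 4, 11, 3, 47, 15]
Tree (level-order array): [37, 23, 44, 4, 34, None, 47, 3, 11, 33, None, None, None, None, None, None, 15]
In a BST, the LCA of p=11, q=34 is the first node v on the
root-to-leaf path with p <= v <= q (go left if both < v, right if both > v).
Walk from root:
  at 37: both 11 and 34 < 37, go left
  at 23: 11 <= 23 <= 34, this is the LCA
LCA = 23


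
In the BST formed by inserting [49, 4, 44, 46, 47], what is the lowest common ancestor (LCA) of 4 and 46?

Tree insertion order: [49, 4, 44, 46, 47]
Tree (level-order array): [49, 4, None, None, 44, None, 46, None, 47]
In a BST, the LCA of p=4, q=46 is the first node v on the
root-to-leaf path with p <= v <= q (go left if both < v, right if both > v).
Walk from root:
  at 49: both 4 and 46 < 49, go left
  at 4: 4 <= 4 <= 46, this is the LCA
LCA = 4


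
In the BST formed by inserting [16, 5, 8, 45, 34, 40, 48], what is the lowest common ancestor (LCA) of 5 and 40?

Tree insertion order: [16, 5, 8, 45, 34, 40, 48]
Tree (level-order array): [16, 5, 45, None, 8, 34, 48, None, None, None, 40]
In a BST, the LCA of p=5, q=40 is the first node v on the
root-to-leaf path with p <= v <= q (go left if both < v, right if both > v).
Walk from root:
  at 16: 5 <= 16 <= 40, this is the LCA
LCA = 16


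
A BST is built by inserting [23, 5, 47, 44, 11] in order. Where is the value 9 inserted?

Starting tree (level order): [23, 5, 47, None, 11, 44]
Insertion path: 23 -> 5 -> 11
Result: insert 9 as left child of 11
Final tree (level order): [23, 5, 47, None, 11, 44, None, 9]


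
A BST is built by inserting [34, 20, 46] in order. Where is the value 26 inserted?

Starting tree (level order): [34, 20, 46]
Insertion path: 34 -> 20
Result: insert 26 as right child of 20
Final tree (level order): [34, 20, 46, None, 26]


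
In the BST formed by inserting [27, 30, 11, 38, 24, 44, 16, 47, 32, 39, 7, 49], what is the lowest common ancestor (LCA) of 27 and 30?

Tree insertion order: [27, 30, 11, 38, 24, 44, 16, 47, 32, 39, 7, 49]
Tree (level-order array): [27, 11, 30, 7, 24, None, 38, None, None, 16, None, 32, 44, None, None, None, None, 39, 47, None, None, None, 49]
In a BST, the LCA of p=27, q=30 is the first node v on the
root-to-leaf path with p <= v <= q (go left if both < v, right if both > v).
Walk from root:
  at 27: 27 <= 27 <= 30, this is the LCA
LCA = 27


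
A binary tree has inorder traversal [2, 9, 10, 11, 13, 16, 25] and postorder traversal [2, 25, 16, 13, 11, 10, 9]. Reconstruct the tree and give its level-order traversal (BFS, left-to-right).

Inorder:   [2, 9, 10, 11, 13, 16, 25]
Postorder: [2, 25, 16, 13, 11, 10, 9]
Algorithm: postorder visits root last, so walk postorder right-to-left;
each value is the root of the current inorder slice — split it at that
value, recurse on the right subtree first, then the left.
Recursive splits:
  root=9; inorder splits into left=[2], right=[10, 11, 13, 16, 25]
  root=10; inorder splits into left=[], right=[11, 13, 16, 25]
  root=11; inorder splits into left=[], right=[13, 16, 25]
  root=13; inorder splits into left=[], right=[16, 25]
  root=16; inorder splits into left=[], right=[25]
  root=25; inorder splits into left=[], right=[]
  root=2; inorder splits into left=[], right=[]
Reconstructed level-order: [9, 2, 10, 11, 13, 16, 25]


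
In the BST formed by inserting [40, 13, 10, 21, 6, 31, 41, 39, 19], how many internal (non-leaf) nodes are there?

Tree built from: [40, 13, 10, 21, 6, 31, 41, 39, 19]
Tree (level-order array): [40, 13, 41, 10, 21, None, None, 6, None, 19, 31, None, None, None, None, None, 39]
Rule: An internal node has at least one child.
Per-node child counts:
  node 40: 2 child(ren)
  node 13: 2 child(ren)
  node 10: 1 child(ren)
  node 6: 0 child(ren)
  node 21: 2 child(ren)
  node 19: 0 child(ren)
  node 31: 1 child(ren)
  node 39: 0 child(ren)
  node 41: 0 child(ren)
Matching nodes: [40, 13, 10, 21, 31]
Count of internal (non-leaf) nodes: 5


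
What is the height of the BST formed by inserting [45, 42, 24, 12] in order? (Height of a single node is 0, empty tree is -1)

Insertion order: [45, 42, 24, 12]
Tree (level-order array): [45, 42, None, 24, None, 12]
Compute height bottom-up (empty subtree = -1):
  height(12) = 1 + max(-1, -1) = 0
  height(24) = 1 + max(0, -1) = 1
  height(42) = 1 + max(1, -1) = 2
  height(45) = 1 + max(2, -1) = 3
Height = 3


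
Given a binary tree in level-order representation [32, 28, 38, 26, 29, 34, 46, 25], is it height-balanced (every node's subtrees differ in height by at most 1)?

Tree (level-order array): [32, 28, 38, 26, 29, 34, 46, 25]
Definition: a tree is height-balanced if, at every node, |h(left) - h(right)| <= 1 (empty subtree has height -1).
Bottom-up per-node check:
  node 25: h_left=-1, h_right=-1, diff=0 [OK], height=0
  node 26: h_left=0, h_right=-1, diff=1 [OK], height=1
  node 29: h_left=-1, h_right=-1, diff=0 [OK], height=0
  node 28: h_left=1, h_right=0, diff=1 [OK], height=2
  node 34: h_left=-1, h_right=-1, diff=0 [OK], height=0
  node 46: h_left=-1, h_right=-1, diff=0 [OK], height=0
  node 38: h_left=0, h_right=0, diff=0 [OK], height=1
  node 32: h_left=2, h_right=1, diff=1 [OK], height=3
All nodes satisfy the balance condition.
Result: Balanced


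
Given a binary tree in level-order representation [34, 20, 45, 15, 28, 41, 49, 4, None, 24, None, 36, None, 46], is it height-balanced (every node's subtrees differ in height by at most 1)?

Tree (level-order array): [34, 20, 45, 15, 28, 41, 49, 4, None, 24, None, 36, None, 46]
Definition: a tree is height-balanced if, at every node, |h(left) - h(right)| <= 1 (empty subtree has height -1).
Bottom-up per-node check:
  node 4: h_left=-1, h_right=-1, diff=0 [OK], height=0
  node 15: h_left=0, h_right=-1, diff=1 [OK], height=1
  node 24: h_left=-1, h_right=-1, diff=0 [OK], height=0
  node 28: h_left=0, h_right=-1, diff=1 [OK], height=1
  node 20: h_left=1, h_right=1, diff=0 [OK], height=2
  node 36: h_left=-1, h_right=-1, diff=0 [OK], height=0
  node 41: h_left=0, h_right=-1, diff=1 [OK], height=1
  node 46: h_left=-1, h_right=-1, diff=0 [OK], height=0
  node 49: h_left=0, h_right=-1, diff=1 [OK], height=1
  node 45: h_left=1, h_right=1, diff=0 [OK], height=2
  node 34: h_left=2, h_right=2, diff=0 [OK], height=3
All nodes satisfy the balance condition.
Result: Balanced


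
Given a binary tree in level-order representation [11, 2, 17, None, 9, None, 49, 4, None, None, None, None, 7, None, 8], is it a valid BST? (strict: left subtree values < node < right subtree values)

Level-order array: [11, 2, 17, None, 9, None, 49, 4, None, None, None, None, 7, None, 8]
Validate using subtree bounds (lo, hi): at each node, require lo < value < hi,
then recurse left with hi=value and right with lo=value.
Preorder trace (stopping at first violation):
  at node 11 with bounds (-inf, +inf): OK
  at node 2 with bounds (-inf, 11): OK
  at node 9 with bounds (2, 11): OK
  at node 4 with bounds (2, 9): OK
  at node 7 with bounds (4, 9): OK
  at node 8 with bounds (7, 9): OK
  at node 17 with bounds (11, +inf): OK
  at node 49 with bounds (17, +inf): OK
No violation found at any node.
Result: Valid BST


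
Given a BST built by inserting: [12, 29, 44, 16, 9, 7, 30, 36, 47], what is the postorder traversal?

Tree insertion order: [12, 29, 44, 16, 9, 7, 30, 36, 47]
Tree (level-order array): [12, 9, 29, 7, None, 16, 44, None, None, None, None, 30, 47, None, 36]
Postorder traversal: [7, 9, 16, 36, 30, 47, 44, 29, 12]


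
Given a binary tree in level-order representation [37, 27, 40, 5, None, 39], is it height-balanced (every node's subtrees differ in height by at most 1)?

Tree (level-order array): [37, 27, 40, 5, None, 39]
Definition: a tree is height-balanced if, at every node, |h(left) - h(right)| <= 1 (empty subtree has height -1).
Bottom-up per-node check:
  node 5: h_left=-1, h_right=-1, diff=0 [OK], height=0
  node 27: h_left=0, h_right=-1, diff=1 [OK], height=1
  node 39: h_left=-1, h_right=-1, diff=0 [OK], height=0
  node 40: h_left=0, h_right=-1, diff=1 [OK], height=1
  node 37: h_left=1, h_right=1, diff=0 [OK], height=2
All nodes satisfy the balance condition.
Result: Balanced


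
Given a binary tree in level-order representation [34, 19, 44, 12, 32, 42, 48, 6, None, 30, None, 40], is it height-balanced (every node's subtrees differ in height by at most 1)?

Tree (level-order array): [34, 19, 44, 12, 32, 42, 48, 6, None, 30, None, 40]
Definition: a tree is height-balanced if, at every node, |h(left) - h(right)| <= 1 (empty subtree has height -1).
Bottom-up per-node check:
  node 6: h_left=-1, h_right=-1, diff=0 [OK], height=0
  node 12: h_left=0, h_right=-1, diff=1 [OK], height=1
  node 30: h_left=-1, h_right=-1, diff=0 [OK], height=0
  node 32: h_left=0, h_right=-1, diff=1 [OK], height=1
  node 19: h_left=1, h_right=1, diff=0 [OK], height=2
  node 40: h_left=-1, h_right=-1, diff=0 [OK], height=0
  node 42: h_left=0, h_right=-1, diff=1 [OK], height=1
  node 48: h_left=-1, h_right=-1, diff=0 [OK], height=0
  node 44: h_left=1, h_right=0, diff=1 [OK], height=2
  node 34: h_left=2, h_right=2, diff=0 [OK], height=3
All nodes satisfy the balance condition.
Result: Balanced


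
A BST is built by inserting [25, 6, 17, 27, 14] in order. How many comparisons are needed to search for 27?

Search path for 27: 25 -> 27
Found: True
Comparisons: 2


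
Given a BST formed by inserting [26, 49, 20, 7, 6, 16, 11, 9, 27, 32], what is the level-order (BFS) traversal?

Tree insertion order: [26, 49, 20, 7, 6, 16, 11, 9, 27, 32]
Tree (level-order array): [26, 20, 49, 7, None, 27, None, 6, 16, None, 32, None, None, 11, None, None, None, 9]
BFS from the root, enqueuing left then right child of each popped node:
  queue [26] -> pop 26, enqueue [20, 49], visited so far: [26]
  queue [20, 49] -> pop 20, enqueue [7], visited so far: [26, 20]
  queue [49, 7] -> pop 49, enqueue [27], visited so far: [26, 20, 49]
  queue [7, 27] -> pop 7, enqueue [6, 16], visited so far: [26, 20, 49, 7]
  queue [27, 6, 16] -> pop 27, enqueue [32], visited so far: [26, 20, 49, 7, 27]
  queue [6, 16, 32] -> pop 6, enqueue [none], visited so far: [26, 20, 49, 7, 27, 6]
  queue [16, 32] -> pop 16, enqueue [11], visited so far: [26, 20, 49, 7, 27, 6, 16]
  queue [32, 11] -> pop 32, enqueue [none], visited so far: [26, 20, 49, 7, 27, 6, 16, 32]
  queue [11] -> pop 11, enqueue [9], visited so far: [26, 20, 49, 7, 27, 6, 16, 32, 11]
  queue [9] -> pop 9, enqueue [none], visited so far: [26, 20, 49, 7, 27, 6, 16, 32, 11, 9]
Result: [26, 20, 49, 7, 27, 6, 16, 32, 11, 9]


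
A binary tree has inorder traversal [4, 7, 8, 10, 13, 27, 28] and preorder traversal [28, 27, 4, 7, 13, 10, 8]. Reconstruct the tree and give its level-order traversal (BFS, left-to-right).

Inorder:  [4, 7, 8, 10, 13, 27, 28]
Preorder: [28, 27, 4, 7, 13, 10, 8]
Algorithm: preorder visits root first, so consume preorder in order;
for each root, split the current inorder slice at that value into
left-subtree inorder and right-subtree inorder, then recurse.
Recursive splits:
  root=28; inorder splits into left=[4, 7, 8, 10, 13, 27], right=[]
  root=27; inorder splits into left=[4, 7, 8, 10, 13], right=[]
  root=4; inorder splits into left=[], right=[7, 8, 10, 13]
  root=7; inorder splits into left=[], right=[8, 10, 13]
  root=13; inorder splits into left=[8, 10], right=[]
  root=10; inorder splits into left=[8], right=[]
  root=8; inorder splits into left=[], right=[]
Reconstructed level-order: [28, 27, 4, 7, 13, 10, 8]


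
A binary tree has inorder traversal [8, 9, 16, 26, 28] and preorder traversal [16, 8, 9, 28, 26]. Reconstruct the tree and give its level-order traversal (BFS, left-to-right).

Inorder:  [8, 9, 16, 26, 28]
Preorder: [16, 8, 9, 28, 26]
Algorithm: preorder visits root first, so consume preorder in order;
for each root, split the current inorder slice at that value into
left-subtree inorder and right-subtree inorder, then recurse.
Recursive splits:
  root=16; inorder splits into left=[8, 9], right=[26, 28]
  root=8; inorder splits into left=[], right=[9]
  root=9; inorder splits into left=[], right=[]
  root=28; inorder splits into left=[26], right=[]
  root=26; inorder splits into left=[], right=[]
Reconstructed level-order: [16, 8, 28, 9, 26]


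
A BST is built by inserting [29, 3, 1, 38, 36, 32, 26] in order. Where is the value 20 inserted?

Starting tree (level order): [29, 3, 38, 1, 26, 36, None, None, None, None, None, 32]
Insertion path: 29 -> 3 -> 26
Result: insert 20 as left child of 26
Final tree (level order): [29, 3, 38, 1, 26, 36, None, None, None, 20, None, 32]


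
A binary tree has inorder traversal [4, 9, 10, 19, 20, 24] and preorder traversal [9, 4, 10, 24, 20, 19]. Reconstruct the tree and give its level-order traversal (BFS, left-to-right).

Inorder:  [4, 9, 10, 19, 20, 24]
Preorder: [9, 4, 10, 24, 20, 19]
Algorithm: preorder visits root first, so consume preorder in order;
for each root, split the current inorder slice at that value into
left-subtree inorder and right-subtree inorder, then recurse.
Recursive splits:
  root=9; inorder splits into left=[4], right=[10, 19, 20, 24]
  root=4; inorder splits into left=[], right=[]
  root=10; inorder splits into left=[], right=[19, 20, 24]
  root=24; inorder splits into left=[19, 20], right=[]
  root=20; inorder splits into left=[19], right=[]
  root=19; inorder splits into left=[], right=[]
Reconstructed level-order: [9, 4, 10, 24, 20, 19]


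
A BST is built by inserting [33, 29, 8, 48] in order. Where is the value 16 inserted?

Starting tree (level order): [33, 29, 48, 8]
Insertion path: 33 -> 29 -> 8
Result: insert 16 as right child of 8
Final tree (level order): [33, 29, 48, 8, None, None, None, None, 16]


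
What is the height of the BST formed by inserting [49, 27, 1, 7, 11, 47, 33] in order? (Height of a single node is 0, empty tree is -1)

Insertion order: [49, 27, 1, 7, 11, 47, 33]
Tree (level-order array): [49, 27, None, 1, 47, None, 7, 33, None, None, 11]
Compute height bottom-up (empty subtree = -1):
  height(11) = 1 + max(-1, -1) = 0
  height(7) = 1 + max(-1, 0) = 1
  height(1) = 1 + max(-1, 1) = 2
  height(33) = 1 + max(-1, -1) = 0
  height(47) = 1 + max(0, -1) = 1
  height(27) = 1 + max(2, 1) = 3
  height(49) = 1 + max(3, -1) = 4
Height = 4


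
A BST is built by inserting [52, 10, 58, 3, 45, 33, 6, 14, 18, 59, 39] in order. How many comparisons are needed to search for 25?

Search path for 25: 52 -> 10 -> 45 -> 33 -> 14 -> 18
Found: False
Comparisons: 6


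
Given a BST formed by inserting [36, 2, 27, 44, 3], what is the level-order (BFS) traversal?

Tree insertion order: [36, 2, 27, 44, 3]
Tree (level-order array): [36, 2, 44, None, 27, None, None, 3]
BFS from the root, enqueuing left then right child of each popped node:
  queue [36] -> pop 36, enqueue [2, 44], visited so far: [36]
  queue [2, 44] -> pop 2, enqueue [27], visited so far: [36, 2]
  queue [44, 27] -> pop 44, enqueue [none], visited so far: [36, 2, 44]
  queue [27] -> pop 27, enqueue [3], visited so far: [36, 2, 44, 27]
  queue [3] -> pop 3, enqueue [none], visited so far: [36, 2, 44, 27, 3]
Result: [36, 2, 44, 27, 3]


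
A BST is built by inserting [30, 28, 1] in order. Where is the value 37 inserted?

Starting tree (level order): [30, 28, None, 1]
Insertion path: 30
Result: insert 37 as right child of 30
Final tree (level order): [30, 28, 37, 1]


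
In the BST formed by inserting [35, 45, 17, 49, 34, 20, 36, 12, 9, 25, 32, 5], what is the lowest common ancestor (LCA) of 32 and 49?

Tree insertion order: [35, 45, 17, 49, 34, 20, 36, 12, 9, 25, 32, 5]
Tree (level-order array): [35, 17, 45, 12, 34, 36, 49, 9, None, 20, None, None, None, None, None, 5, None, None, 25, None, None, None, 32]
In a BST, the LCA of p=32, q=49 is the first node v on the
root-to-leaf path with p <= v <= q (go left if both < v, right if both > v).
Walk from root:
  at 35: 32 <= 35 <= 49, this is the LCA
LCA = 35


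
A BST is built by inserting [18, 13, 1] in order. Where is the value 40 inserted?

Starting tree (level order): [18, 13, None, 1]
Insertion path: 18
Result: insert 40 as right child of 18
Final tree (level order): [18, 13, 40, 1]


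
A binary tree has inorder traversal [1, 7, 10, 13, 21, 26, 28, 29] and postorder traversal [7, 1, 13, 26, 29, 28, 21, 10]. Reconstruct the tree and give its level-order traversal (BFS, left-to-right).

Inorder:   [1, 7, 10, 13, 21, 26, 28, 29]
Postorder: [7, 1, 13, 26, 29, 28, 21, 10]
Algorithm: postorder visits root last, so walk postorder right-to-left;
each value is the root of the current inorder slice — split it at that
value, recurse on the right subtree first, then the left.
Recursive splits:
  root=10; inorder splits into left=[1, 7], right=[13, 21, 26, 28, 29]
  root=21; inorder splits into left=[13], right=[26, 28, 29]
  root=28; inorder splits into left=[26], right=[29]
  root=29; inorder splits into left=[], right=[]
  root=26; inorder splits into left=[], right=[]
  root=13; inorder splits into left=[], right=[]
  root=1; inorder splits into left=[], right=[7]
  root=7; inorder splits into left=[], right=[]
Reconstructed level-order: [10, 1, 21, 7, 13, 28, 26, 29]


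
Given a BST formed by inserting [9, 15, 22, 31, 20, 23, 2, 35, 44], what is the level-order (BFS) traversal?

Tree insertion order: [9, 15, 22, 31, 20, 23, 2, 35, 44]
Tree (level-order array): [9, 2, 15, None, None, None, 22, 20, 31, None, None, 23, 35, None, None, None, 44]
BFS from the root, enqueuing left then right child of each popped node:
  queue [9] -> pop 9, enqueue [2, 15], visited so far: [9]
  queue [2, 15] -> pop 2, enqueue [none], visited so far: [9, 2]
  queue [15] -> pop 15, enqueue [22], visited so far: [9, 2, 15]
  queue [22] -> pop 22, enqueue [20, 31], visited so far: [9, 2, 15, 22]
  queue [20, 31] -> pop 20, enqueue [none], visited so far: [9, 2, 15, 22, 20]
  queue [31] -> pop 31, enqueue [23, 35], visited so far: [9, 2, 15, 22, 20, 31]
  queue [23, 35] -> pop 23, enqueue [none], visited so far: [9, 2, 15, 22, 20, 31, 23]
  queue [35] -> pop 35, enqueue [44], visited so far: [9, 2, 15, 22, 20, 31, 23, 35]
  queue [44] -> pop 44, enqueue [none], visited so far: [9, 2, 15, 22, 20, 31, 23, 35, 44]
Result: [9, 2, 15, 22, 20, 31, 23, 35, 44]


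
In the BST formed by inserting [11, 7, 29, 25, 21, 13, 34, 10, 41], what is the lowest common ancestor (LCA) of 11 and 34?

Tree insertion order: [11, 7, 29, 25, 21, 13, 34, 10, 41]
Tree (level-order array): [11, 7, 29, None, 10, 25, 34, None, None, 21, None, None, 41, 13]
In a BST, the LCA of p=11, q=34 is the first node v on the
root-to-leaf path with p <= v <= q (go left if both < v, right if both > v).
Walk from root:
  at 11: 11 <= 11 <= 34, this is the LCA
LCA = 11


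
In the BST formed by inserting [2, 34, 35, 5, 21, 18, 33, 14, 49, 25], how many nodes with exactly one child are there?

Tree built from: [2, 34, 35, 5, 21, 18, 33, 14, 49, 25]
Tree (level-order array): [2, None, 34, 5, 35, None, 21, None, 49, 18, 33, None, None, 14, None, 25]
Rule: These are nodes with exactly 1 non-null child.
Per-node child counts:
  node 2: 1 child(ren)
  node 34: 2 child(ren)
  node 5: 1 child(ren)
  node 21: 2 child(ren)
  node 18: 1 child(ren)
  node 14: 0 child(ren)
  node 33: 1 child(ren)
  node 25: 0 child(ren)
  node 35: 1 child(ren)
  node 49: 0 child(ren)
Matching nodes: [2, 5, 18, 33, 35]
Count of nodes with exactly one child: 5


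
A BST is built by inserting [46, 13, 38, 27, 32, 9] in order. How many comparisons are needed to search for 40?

Search path for 40: 46 -> 13 -> 38
Found: False
Comparisons: 3


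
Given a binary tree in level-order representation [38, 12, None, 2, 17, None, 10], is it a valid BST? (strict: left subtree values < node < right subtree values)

Level-order array: [38, 12, None, 2, 17, None, 10]
Validate using subtree bounds (lo, hi): at each node, require lo < value < hi,
then recurse left with hi=value and right with lo=value.
Preorder trace (stopping at first violation):
  at node 38 with bounds (-inf, +inf): OK
  at node 12 with bounds (-inf, 38): OK
  at node 2 with bounds (-inf, 12): OK
  at node 10 with bounds (2, 12): OK
  at node 17 with bounds (12, 38): OK
No violation found at any node.
Result: Valid BST


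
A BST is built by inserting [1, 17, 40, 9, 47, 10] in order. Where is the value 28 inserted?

Starting tree (level order): [1, None, 17, 9, 40, None, 10, None, 47]
Insertion path: 1 -> 17 -> 40
Result: insert 28 as left child of 40
Final tree (level order): [1, None, 17, 9, 40, None, 10, 28, 47]


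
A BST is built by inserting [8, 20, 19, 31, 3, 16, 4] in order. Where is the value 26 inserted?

Starting tree (level order): [8, 3, 20, None, 4, 19, 31, None, None, 16]
Insertion path: 8 -> 20 -> 31
Result: insert 26 as left child of 31
Final tree (level order): [8, 3, 20, None, 4, 19, 31, None, None, 16, None, 26]


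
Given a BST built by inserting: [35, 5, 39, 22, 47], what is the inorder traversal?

Tree insertion order: [35, 5, 39, 22, 47]
Tree (level-order array): [35, 5, 39, None, 22, None, 47]
Inorder traversal: [5, 22, 35, 39, 47]


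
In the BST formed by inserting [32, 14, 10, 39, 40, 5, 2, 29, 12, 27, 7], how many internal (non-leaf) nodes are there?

Tree built from: [32, 14, 10, 39, 40, 5, 2, 29, 12, 27, 7]
Tree (level-order array): [32, 14, 39, 10, 29, None, 40, 5, 12, 27, None, None, None, 2, 7]
Rule: An internal node has at least one child.
Per-node child counts:
  node 32: 2 child(ren)
  node 14: 2 child(ren)
  node 10: 2 child(ren)
  node 5: 2 child(ren)
  node 2: 0 child(ren)
  node 7: 0 child(ren)
  node 12: 0 child(ren)
  node 29: 1 child(ren)
  node 27: 0 child(ren)
  node 39: 1 child(ren)
  node 40: 0 child(ren)
Matching nodes: [32, 14, 10, 5, 29, 39]
Count of internal (non-leaf) nodes: 6


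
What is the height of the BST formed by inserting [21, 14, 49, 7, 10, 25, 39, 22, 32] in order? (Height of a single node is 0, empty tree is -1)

Insertion order: [21, 14, 49, 7, 10, 25, 39, 22, 32]
Tree (level-order array): [21, 14, 49, 7, None, 25, None, None, 10, 22, 39, None, None, None, None, 32]
Compute height bottom-up (empty subtree = -1):
  height(10) = 1 + max(-1, -1) = 0
  height(7) = 1 + max(-1, 0) = 1
  height(14) = 1 + max(1, -1) = 2
  height(22) = 1 + max(-1, -1) = 0
  height(32) = 1 + max(-1, -1) = 0
  height(39) = 1 + max(0, -1) = 1
  height(25) = 1 + max(0, 1) = 2
  height(49) = 1 + max(2, -1) = 3
  height(21) = 1 + max(2, 3) = 4
Height = 4


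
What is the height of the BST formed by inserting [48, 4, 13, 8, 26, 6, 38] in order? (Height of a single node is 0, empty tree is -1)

Insertion order: [48, 4, 13, 8, 26, 6, 38]
Tree (level-order array): [48, 4, None, None, 13, 8, 26, 6, None, None, 38]
Compute height bottom-up (empty subtree = -1):
  height(6) = 1 + max(-1, -1) = 0
  height(8) = 1 + max(0, -1) = 1
  height(38) = 1 + max(-1, -1) = 0
  height(26) = 1 + max(-1, 0) = 1
  height(13) = 1 + max(1, 1) = 2
  height(4) = 1 + max(-1, 2) = 3
  height(48) = 1 + max(3, -1) = 4
Height = 4


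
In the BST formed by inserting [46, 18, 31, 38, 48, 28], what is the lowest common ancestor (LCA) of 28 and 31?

Tree insertion order: [46, 18, 31, 38, 48, 28]
Tree (level-order array): [46, 18, 48, None, 31, None, None, 28, 38]
In a BST, the LCA of p=28, q=31 is the first node v on the
root-to-leaf path with p <= v <= q (go left if both < v, right if both > v).
Walk from root:
  at 46: both 28 and 31 < 46, go left
  at 18: both 28 and 31 > 18, go right
  at 31: 28 <= 31 <= 31, this is the LCA
LCA = 31


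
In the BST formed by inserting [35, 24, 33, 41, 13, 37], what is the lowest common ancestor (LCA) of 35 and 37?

Tree insertion order: [35, 24, 33, 41, 13, 37]
Tree (level-order array): [35, 24, 41, 13, 33, 37]
In a BST, the LCA of p=35, q=37 is the first node v on the
root-to-leaf path with p <= v <= q (go left if both < v, right if both > v).
Walk from root:
  at 35: 35 <= 35 <= 37, this is the LCA
LCA = 35


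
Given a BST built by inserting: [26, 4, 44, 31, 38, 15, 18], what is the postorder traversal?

Tree insertion order: [26, 4, 44, 31, 38, 15, 18]
Tree (level-order array): [26, 4, 44, None, 15, 31, None, None, 18, None, 38]
Postorder traversal: [18, 15, 4, 38, 31, 44, 26]


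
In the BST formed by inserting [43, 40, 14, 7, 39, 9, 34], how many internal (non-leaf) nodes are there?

Tree built from: [43, 40, 14, 7, 39, 9, 34]
Tree (level-order array): [43, 40, None, 14, None, 7, 39, None, 9, 34]
Rule: An internal node has at least one child.
Per-node child counts:
  node 43: 1 child(ren)
  node 40: 1 child(ren)
  node 14: 2 child(ren)
  node 7: 1 child(ren)
  node 9: 0 child(ren)
  node 39: 1 child(ren)
  node 34: 0 child(ren)
Matching nodes: [43, 40, 14, 7, 39]
Count of internal (non-leaf) nodes: 5


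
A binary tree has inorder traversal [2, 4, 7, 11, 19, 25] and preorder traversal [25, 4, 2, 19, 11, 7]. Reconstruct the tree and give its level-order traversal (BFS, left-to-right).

Inorder:  [2, 4, 7, 11, 19, 25]
Preorder: [25, 4, 2, 19, 11, 7]
Algorithm: preorder visits root first, so consume preorder in order;
for each root, split the current inorder slice at that value into
left-subtree inorder and right-subtree inorder, then recurse.
Recursive splits:
  root=25; inorder splits into left=[2, 4, 7, 11, 19], right=[]
  root=4; inorder splits into left=[2], right=[7, 11, 19]
  root=2; inorder splits into left=[], right=[]
  root=19; inorder splits into left=[7, 11], right=[]
  root=11; inorder splits into left=[7], right=[]
  root=7; inorder splits into left=[], right=[]
Reconstructed level-order: [25, 4, 2, 19, 11, 7]
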